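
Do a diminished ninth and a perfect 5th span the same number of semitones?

A diminished ninth spans 12 semitones; a perfect fifth spans 7 semitones. They differ by 5.

No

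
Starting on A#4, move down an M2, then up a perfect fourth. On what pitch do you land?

C#5

A major second down from A#4 is G#4.
G#4 up a perfect fourth → C#5 (5 semitones).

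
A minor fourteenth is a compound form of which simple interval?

Take out an octave (7 from the number): 14 − 7 = 7.
So a minor fourteenth is an octave plus a minor seventh. The quality is unchanged.

minor seventh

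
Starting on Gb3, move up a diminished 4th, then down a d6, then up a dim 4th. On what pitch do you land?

Gb3 up a diminished fourth → Cbb4 (4 semitones).
A diminished sixth down from Cbb4 is Eb3.
Up a diminished fourth from Eb3: Abb3 (4 semitones up).

Abb3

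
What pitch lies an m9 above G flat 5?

A double-flat 6

The ninth's letter: G up two letter names plus an octave → A.
A minor ninth is 13 semitones; 13 semitones up from Gb5 gives Abb6.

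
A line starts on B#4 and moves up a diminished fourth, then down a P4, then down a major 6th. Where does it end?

A diminished fourth up from B#4 is E5.
Down a perfect fourth from E5: B4 (5 semitones down).
A major sixth down from B4 is D4.

D4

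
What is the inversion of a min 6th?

Inverted interval numbers add to nine, so a sixth pairs with a third (6 + 3 = 9).
Quality inverts too: minor becomes major. That makes the inversion a major third.

major third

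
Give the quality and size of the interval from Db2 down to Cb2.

major 2nd

Descending from Db2 to Cb2 is the same interval as ascending Cb2 to Db2.
C to D spans two letter names (C-D): a second.
Counting semitones, Cb2→Db2 is 2, which is the major second.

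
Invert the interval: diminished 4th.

Interval numbers invert to sum to nine: 4 + 5 = 9, so a fourth inverts to a fifth.
And diminished becomes augmented under inversion, so we get an augmented fifth.

augmented fifth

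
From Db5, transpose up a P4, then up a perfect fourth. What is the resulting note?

A perfect fourth up from Db5 is Gb5.
Up a perfect fourth from Gb5: Cb6 (5 semitones up).

Cb6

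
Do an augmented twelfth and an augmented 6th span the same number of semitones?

No

An augmented twelfth spans 20 semitones; an augmented sixth spans 10 semitones. They differ by 10.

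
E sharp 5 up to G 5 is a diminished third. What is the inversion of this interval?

Interval numbers invert to sum to nine: 3 + 6 = 9, so a third inverts to a sixth.
And diminished becomes augmented under inversion, so we get an augmented sixth.

augmented 6th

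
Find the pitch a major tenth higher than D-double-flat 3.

The tenth's letter: D up three letter names plus an octave → F.
A major tenth spans 16 semitones, so from Dbb3 the target pitch is Fb4.

F-flat 4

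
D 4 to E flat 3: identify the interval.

M7

Descending from D4 to Eb3 is the same interval as ascending Eb3 to D4.
E to D spans seven letter names (E-F-G-A-B-C-D) — that makes it a seventh of some quality.
Counting semitones, Eb3→D4 is 11, which is the major seventh.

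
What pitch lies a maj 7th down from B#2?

The seventh takes the letter from B down to C.
A major seventh spans 11 semitones, so from B#2 the target pitch is C#2.

C#2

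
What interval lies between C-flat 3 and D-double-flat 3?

minor 2nd

C to D spans two letter names (C-D) — that makes it a second of some quality.
A major second would be 2 semitones, but Cb3 to Dbb3 is 1 — one semitone narrower, making it a minor second.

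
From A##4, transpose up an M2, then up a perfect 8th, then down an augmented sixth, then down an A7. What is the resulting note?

A##4 up a major second → B##4 (2 semitones).
B##4 up a perfect octave → B##5 (12 semitones).
An augmented sixth down from B##5 is D#5.
An augmented seventh down from D#5 is Eb4.

Eb4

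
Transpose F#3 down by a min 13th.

A#1

The thirteenth's letter: F down six letter names plus an octave → A.
A minor thirteenth is 20 semitones; 20 semitones down from F#3 gives A#1.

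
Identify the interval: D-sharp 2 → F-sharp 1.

Descending from D#2 to F#1 is the same interval as ascending F#1 to D#2.
F to D spans six letter names (F-G-A-B-C-D), so the interval is some kind of sixth.
F#1 to D#2 is 9 semitones, matching the major sixth exactly, so the quality is major.

major 6th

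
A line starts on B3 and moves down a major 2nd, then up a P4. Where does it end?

Down a major second from B3: A3 (2 semitones down).
A perfect fourth up from A3 is D4.

D4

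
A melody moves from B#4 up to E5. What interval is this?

diminished fourth

B to E spans four letter names (B-C-D-E), so the interval is some kind of fourth.
B#4 to E5 spans 4 semitones — one semitone narrower than the perfect fourth (5) — giving a diminished fourth.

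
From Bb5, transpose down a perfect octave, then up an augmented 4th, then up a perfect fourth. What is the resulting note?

A perfect octave down from Bb5 is Bb4.
An augmented fourth up from Bb4 is E5.
A perfect fourth up from E5 is A5.

A5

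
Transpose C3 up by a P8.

C4

The letter stays C (same as the start), shifted an octave up.
A perfect octave spans 12 semitones, so from C3 the target pitch is C4.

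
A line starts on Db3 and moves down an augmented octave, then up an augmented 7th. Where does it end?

Db3 down an augmented octave → Dbb2 (13 semitones).
Dbb2 up an augmented seventh → C3 (12 semitones).

C3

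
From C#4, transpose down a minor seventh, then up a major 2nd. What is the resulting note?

E#3

C#4 down a minor seventh → D#3 (10 semitones).
Up a major second from D#3: E#3 (2 semitones up).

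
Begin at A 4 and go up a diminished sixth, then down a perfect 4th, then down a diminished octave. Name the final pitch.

C 4

Up a diminished sixth from A4: Fb5 (7 semitones up).
Fb5 down a perfect fourth → Cb5 (5 semitones).
A diminished octave down from Cb5 is C4.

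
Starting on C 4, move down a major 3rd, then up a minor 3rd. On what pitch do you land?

C flat 4

Down a major third from C4: Ab3 (4 semitones down).
Ab3 up a minor third → Cb4 (3 semitones).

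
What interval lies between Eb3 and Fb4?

E to F spans two letter names (E-F), plus an octave — that makes it a ninth of some quality.
At 13 semitones, Eb3→Fb4 falls one short of a major ninth: minor.
(Equivalently, a compound minor second: a minor second plus an octave.)

minor ninth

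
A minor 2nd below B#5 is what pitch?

A##5

Counting two letter names down from B lands on A.
Moving 1 semitone down from B#5 (the size of a minor second) reaches A##5.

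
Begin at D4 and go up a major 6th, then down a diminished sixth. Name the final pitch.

D##4

A major sixth up from D4 is B4.
A diminished sixth down from B4 is D##4.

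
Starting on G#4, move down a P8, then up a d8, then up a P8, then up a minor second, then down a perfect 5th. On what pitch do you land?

A perfect octave down from G#4 is G#3.
A diminished octave up from G#3 is G4.
Up a perfect octave from G4: G5 (12 semitones up).
G5 up a minor second → Ab5 (1 semitone).
Ab5 down a perfect fifth → Db5 (7 semitones).

Db5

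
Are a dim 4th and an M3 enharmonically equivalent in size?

Yes

Both span 4 semitones: a diminished fourth and a major third are the same chromatic distance.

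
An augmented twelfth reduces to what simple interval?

Take out an octave (7 from the number): 12 − 7 = 5.
So an augmented twelfth is an octave plus an augmented fifth. The quality is unchanged.

augmented 5th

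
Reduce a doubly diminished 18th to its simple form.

doubly diminished fourth

Take out 2 octaves (14 from the number): 18 − 14 = 4.
So a doubly diminished eighteenth is 2 octaves plus a doubly diminished fourth. The quality is unchanged.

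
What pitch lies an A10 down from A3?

Fb2

Counting three letter names plus an octave down from A lands on F.
Moving 17 semitones down from A3 (the size of an augmented tenth) reaches Fb2.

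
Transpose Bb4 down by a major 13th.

Six letters down from B (plus an octave) reaches D.
Moving 21 semitones down from Bb4 (the size of a major thirteenth) reaches Db3.

Db3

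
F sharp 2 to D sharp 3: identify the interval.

F to D spans six letter names (F-G-A-B-C-D), so the interval is some kind of sixth.
F#2 to D#3 is 9 semitones, matching the major sixth exactly, so the quality is major.

M6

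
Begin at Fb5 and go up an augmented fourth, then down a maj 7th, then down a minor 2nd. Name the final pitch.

An augmented fourth up from Fb5 is Bb5.
Bb5 down a major seventh → Cb5 (11 semitones).
A minor second down from Cb5 is Bb4.

Bb4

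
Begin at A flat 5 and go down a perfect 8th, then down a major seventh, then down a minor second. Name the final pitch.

Ab5 down a perfect octave → Ab4 (12 semitones).
Ab4 down a major seventh → Bbb3 (11 semitones).
Down a minor second from Bbb3: Ab3 (1 semitone down).

A flat 3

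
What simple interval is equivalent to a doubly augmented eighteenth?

Subtracting seven from the interval number removes an octave: 18 − 14 = 4.
Quality carries through unchanged, so the simple form is a doubly augmented fourth.

AA4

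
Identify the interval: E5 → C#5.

minor third

Descending from E5 to C#5 is the same interval as ascending C#5 to E5.
C to E spans three letter names (C-D-E) — that makes it a third of some quality.
C#5 to E5 is 3 semitones, a half step short of the major third (4), so this is minor.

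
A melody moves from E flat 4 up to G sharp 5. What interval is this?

augmented tenth

E to G spans three letter names (E-F-G), plus an octave, so the interval is some kind of tenth.
A major tenth would be 16 semitones; Eb4 to G#5 is 17, one semitone wider, so the interval is augmented.
(Equivalently, a compound augmented third: an augmented third plus an octave.)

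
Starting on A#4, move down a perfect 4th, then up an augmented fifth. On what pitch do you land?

Down a perfect fourth from A#4: E#4 (5 semitones down).
An augmented fifth up from E#4 is B##4.

B##4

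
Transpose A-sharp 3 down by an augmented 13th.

C 2

Counting six letter names plus an octave down from A lands on C.
Moving 22 semitones down from A#3 (the size of an augmented thirteenth) reaches C2.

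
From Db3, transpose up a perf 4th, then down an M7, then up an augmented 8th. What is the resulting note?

Db3 up a perfect fourth → Gb3 (5 semitones).
Gb3 down a major seventh → Abb2 (11 semitones).
An augmented octave up from Abb2 is Ab3.

Ab3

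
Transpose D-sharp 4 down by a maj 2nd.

C-sharp 4

Two letter names down from D: C.
A major second spans 2 semitones, so from D#4 the target pitch is C#4.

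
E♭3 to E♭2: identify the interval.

Descending from Eb3 to Eb2 is the same interval as ascending Eb2 to Eb3.
E to E is the same letter name, plus an octave: an octave.
The perfect octave spans 12 semitones, and Eb2 to Eb3 is exactly 12 semitones — so this is a perfect octave.

P8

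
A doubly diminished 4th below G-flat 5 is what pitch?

D-sharp 5

The fourth takes the letter from G down to D.
A doubly diminished fourth is 3 semitones; 3 semitones down from Gb5 gives D#5.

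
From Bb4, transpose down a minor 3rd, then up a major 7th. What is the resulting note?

Down a minor third from Bb4: G4 (3 semitones down).
G4 up a major seventh → F#5 (11 semitones).

F#5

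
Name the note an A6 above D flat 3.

The sixth takes the letter from D up to B.
An augmented sixth spans 10 semitones, so from Db3 the target pitch is B3.

B 3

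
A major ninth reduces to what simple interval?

M2

Subtracting seven from the interval number removes an octave: 9 − 7 = 2.
That makes a major ninth a compound major second — an octave plus a major second.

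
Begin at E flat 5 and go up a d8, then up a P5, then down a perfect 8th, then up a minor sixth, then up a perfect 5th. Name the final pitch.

Eb5 up a diminished octave → Ebb6 (11 semitones).
Ebb6 up a perfect fifth → Bbb6 (7 semitones).
Down a perfect octave from Bbb6: Bbb5 (12 semitones down).
Bbb5 up a minor sixth → Gbb6 (8 semitones).
Up a perfect fifth from Gbb6: Dbb7 (7 semitones up).

D double-flat 7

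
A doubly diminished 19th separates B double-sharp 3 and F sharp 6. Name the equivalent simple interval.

Take out 2 octaves (14 from the number): 19 − 14 = 5.
Quality carries through unchanged, so the simple form is a doubly diminished fifth.

doubly diminished 5th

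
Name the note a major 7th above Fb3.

Eb4

The seventh takes the letter from F up to E.
Moving 11 semitones up from Fb3 (the size of a major seventh) reaches Eb4.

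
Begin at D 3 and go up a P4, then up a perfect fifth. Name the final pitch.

Up a perfect fourth from D3: G3 (5 semitones up).
Up a perfect fifth from G3: D4 (7 semitones up).

D 4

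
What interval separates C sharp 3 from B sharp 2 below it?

minor 2nd

Descending from C#3 to B#2 is the same interval as ascending B#2 to C#3.
B to C spans two letter names (B-C) — that makes it a second of some quality.
B#2 to C#3 is 1 semitone, a half step short of the major second (2), so this is minor.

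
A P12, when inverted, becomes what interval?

First reduce the compound perfect twelfth to its simple form, a perfect fifth.
Interval numbers invert to sum to nine: 5 + 4 = 9, so a fifth inverts to a fourth.
The quality also flips — perfect stays perfect — giving a perfect fourth.

P4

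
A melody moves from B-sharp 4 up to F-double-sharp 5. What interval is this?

B to F spans five letter names (B-C-D-E-F), so the interval is some kind of fifth.
Counting semitones, B#4→F##5 is 7, which is the perfect fifth.

perfect 5th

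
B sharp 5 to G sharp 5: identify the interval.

Descending from B#5 to G#5 is the same interval as ascending G#5 to B#5.
G to B spans three letter names (G-A-B) — that makes it a third of some quality.
G#5 to B#5 is 4 semitones, matching the major third exactly, so the quality is major.

major 3rd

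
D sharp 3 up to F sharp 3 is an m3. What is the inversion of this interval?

Inverted interval numbers add to nine, so a third pairs with a sixth (3 + 6 = 9).
And minor becomes major under inversion, so we get a major sixth.

M6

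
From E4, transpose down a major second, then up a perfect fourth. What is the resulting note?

A major second down from E4 is D4.
D4 up a perfect fourth → G4 (5 semitones).

G4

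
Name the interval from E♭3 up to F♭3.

E to F spans two letter names (E-F), so the interval is some kind of second.
Eb3 to Fb3 is 1 semitone, a half step short of the major second (2), so this is minor.

minor second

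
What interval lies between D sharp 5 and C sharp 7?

D to C spans seven letter names (D-E-F-G-A-B-C), plus an octave, so the interval is some kind of fourteenth.
At 22 semitones, D#5→C#7 falls one short of a major fourteenth: minor.
(Equivalently, a compound minor seventh: a minor seventh plus an octave.)

minor fourteenth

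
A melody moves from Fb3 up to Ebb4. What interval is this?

minor seventh

F to E spans seven letter names (F-G-A-B-C-D-E): a seventh.
A major seventh would be 11 semitones, but Fb3 to Ebb4 is 10 — one semitone narrower, making it a minor seventh.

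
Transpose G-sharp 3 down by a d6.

B-double-sharp 2

The sixth takes the letter from G down to B.
Moving 7 semitones down from G#3 (the size of a diminished sixth) reaches B##2.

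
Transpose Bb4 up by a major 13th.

G6

The thirteenth's letter: B up six letter names plus an octave → G.
A major thirteenth spans 21 semitones, so from Bb4 the target pitch is G6.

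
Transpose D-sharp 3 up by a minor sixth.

Counting six letter names up from D lands on B.
A minor sixth spans 8 semitones, so from D#3 the target pitch is B3.

B 3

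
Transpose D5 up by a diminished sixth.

Bbb5

Six letter names up from D: B.
A diminished sixth spans 7 semitones, so from D5 the target pitch is Bbb5.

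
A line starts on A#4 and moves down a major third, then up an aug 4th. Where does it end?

A major third down from A#4 is F#4.
An augmented fourth up from F#4 is B#4.

B#4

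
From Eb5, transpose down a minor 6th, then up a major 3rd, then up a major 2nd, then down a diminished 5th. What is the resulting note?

F##4

A minor sixth down from Eb5 is G4.
G4 up a major third → B4 (4 semitones).
A major second up from B4 is C#5.
Down a diminished fifth from C#5: F##4 (6 semitones down).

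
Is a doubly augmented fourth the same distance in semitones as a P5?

Yes

A doubly augmented fourth spans 7 semitones, and a perfect fifth also spans 7 semitones — they're enharmonic.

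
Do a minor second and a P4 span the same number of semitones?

No

A minor second spans 1 semitone; a perfect fourth spans 5 semitones. They differ by 4.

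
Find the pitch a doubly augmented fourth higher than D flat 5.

G sharp 5

The fourth takes the letter from D up to G.
A doubly augmented fourth spans 7 semitones, so from Db5 the target pitch is G#5.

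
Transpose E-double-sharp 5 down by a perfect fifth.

A-double-sharp 4

Five letter names down from E: A.
A perfect fifth spans 7 semitones, so from E##5 the target pitch is A##4.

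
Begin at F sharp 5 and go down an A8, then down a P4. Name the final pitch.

F#5 down an augmented octave → F4 (13 semitones).
Down a perfect fourth from F4: C4 (5 semitones down).

C 4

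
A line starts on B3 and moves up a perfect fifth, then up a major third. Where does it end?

A perfect fifth up from B3 is F#4.
A major third up from F#4 is A#4.

A#4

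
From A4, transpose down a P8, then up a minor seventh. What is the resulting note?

G4

A4 down a perfect octave → A3 (12 semitones).
A3 up a minor seventh → G4 (10 semitones).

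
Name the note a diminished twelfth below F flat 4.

B flat 2

Five letters down from F (plus an octave) reaches B.
A diminished twelfth spans 18 semitones, so from Fb4 the target pitch is Bb2.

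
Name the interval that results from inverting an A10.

First reduce the compound augmented tenth to its simple form, an augmented third.
The rule of nine gives the new number: 9 − 3 = 6, so a third becomes a sixth.
The quality also flips — augmented becomes diminished — giving a diminished sixth.

diminished 6th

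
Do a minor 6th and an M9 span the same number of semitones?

No

A minor sixth spans 8 semitones; a major ninth spans 14 semitones. They differ by 6.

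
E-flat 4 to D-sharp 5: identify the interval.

E to D spans seven letter names (E-F-G-A-B-C-D), so the interval is some kind of seventh.
Eb4 to D#5 spans 12 semitones — one semitone wider than the major seventh (11) — giving an augmented seventh.

A7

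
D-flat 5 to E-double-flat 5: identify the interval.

minor second

D to E spans two letter names (D-E), so the interval is some kind of second.
A major second would be 2 semitones, but Db5 to Ebb5 is 1 — one semitone narrower, making it a minor second.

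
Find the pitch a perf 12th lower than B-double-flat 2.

E-double-flat 1

Counting five letter names plus an octave down from B lands on E.
Moving 19 semitones down from Bbb2 (the size of a perfect twelfth) reaches Ebb1.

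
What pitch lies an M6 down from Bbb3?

Dbb3

The sixth takes the letter from B down to D.
A major sixth is 9 semitones; 9 semitones down from Bbb3 gives Dbb3.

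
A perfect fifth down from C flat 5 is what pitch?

Counting five letter names down from C lands on F.
A perfect fifth spans 7 semitones, so from Cb5 the target pitch is Fb4.

F flat 4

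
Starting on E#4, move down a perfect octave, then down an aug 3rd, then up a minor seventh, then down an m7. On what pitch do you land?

E#4 down a perfect octave → E#3 (12 semitones).
Down an augmented third from E#3: C3 (5 semitones down).
Up a minor seventh from C3: Bb3 (10 semitones up).
Bb3 down a minor seventh → C3 (10 semitones).

C3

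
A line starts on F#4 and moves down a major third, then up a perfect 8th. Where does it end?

Down a major third from F#4: D4 (4 semitones down).
A perfect octave up from D4 is D5.

D5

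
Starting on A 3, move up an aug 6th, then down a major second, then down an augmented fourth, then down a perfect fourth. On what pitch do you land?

An augmented sixth up from A3 is F##4.
F##4 down a major second → E#4 (2 semitones).
An augmented fourth down from E#4 is B3.
Down a perfect fourth from B3: F#3 (5 semitones down).

F sharp 3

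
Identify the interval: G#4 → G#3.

Descending from G#4 to G#3 is the same interval as ascending G#3 to G#4.
G to G is the same letter name, plus an octave — that makes it an octave of some quality.
The perfect octave spans 12 semitones, and G#3 to G#4 is exactly 12 semitones — so this is a perfect octave.

P8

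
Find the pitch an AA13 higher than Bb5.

Six letters up from B (plus an octave) reaches G.
Moving 23 semitones up from Bb5 (the size of a doubly augmented thirteenth) reaches G##7.

G##7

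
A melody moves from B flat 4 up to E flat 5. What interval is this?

perfect fourth

B to E spans four letter names (B-C-D-E): a fourth.
Bb4 to Eb5 is 5 semitones, matching the perfect fourth exactly, so the quality is perfect.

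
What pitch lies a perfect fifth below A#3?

The fifth takes the letter from A down to D.
A perfect fifth is 7 semitones; 7 semitones down from A#3 gives D#3.

D#3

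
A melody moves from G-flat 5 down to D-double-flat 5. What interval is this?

augmented fourth

Descending from Gb5 to Dbb5 is the same interval as ascending Dbb5 to Gb5.
D to G spans four letter names (D-E-F-G): a fourth.
A perfect fourth would be 5 semitones; Dbb5 to Gb5 is 6, one semitone wider, so the interval is augmented.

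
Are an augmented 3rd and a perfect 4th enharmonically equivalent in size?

Yes

An augmented third spans 5 semitones, and a perfect fourth also spans 5 semitones — they're enharmonic.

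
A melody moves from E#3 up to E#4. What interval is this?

E to E is the same letter name, plus an octave — that makes it an octave of some quality.
The perfect octave spans 12 semitones, and E#3 to E#4 is exactly 12 semitones — so this is a perfect octave.

perfect octave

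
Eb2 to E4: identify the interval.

E to E is the same letter name, plus 2 octaves, so the interval is some kind of fifteenth.
Eb2 to E4 spans 25 semitones — one semitone wider than the perfect fifteenth (24) — giving an augmented fifteenth.
(Equivalently, a compound augmented octave: an augmented octave plus an octave.)

augmented fifteenth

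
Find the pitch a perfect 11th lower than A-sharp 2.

E-sharp 1

The eleventh's letter: A down four letter names plus an octave → E.
A perfect eleventh is 17 semitones; 17 semitones down from A#2 gives E#1.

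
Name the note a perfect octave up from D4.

D5

For an octave the letter name doesn't change: still D, an octave up.
A perfect octave is 12 semitones; 12 semitones up from D4 gives D5.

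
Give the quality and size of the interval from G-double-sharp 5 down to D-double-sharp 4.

perfect eleventh

Descending from G##5 to D##4 is the same interval as ascending D##4 to G##5.
D to G spans four letter names (D-E-F-G), plus an octave, so the interval is some kind of eleventh.
The perfect eleventh spans 17 semitones, and D##4 to G##5 is exactly 17 semitones — so this is a perfect eleventh.
(Equivalently, a compound perfect fourth: a perfect fourth plus an octave.)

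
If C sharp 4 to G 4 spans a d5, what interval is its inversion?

augmented 4th

Interval numbers invert to sum to nine: 5 + 4 = 9, so a fifth inverts to a fourth.
Quality inverts too: diminished becomes augmented. That makes the inversion an augmented fourth.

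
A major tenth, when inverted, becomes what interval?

First reduce the compound major tenth to its simple form, a major third.
Inverted interval numbers add to nine, so a third pairs with a sixth (3 + 6 = 9).
The quality also flips — major becomes minor — giving a minor sixth.

m6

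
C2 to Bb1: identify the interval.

major second

Descending from C2 to Bb1 is the same interval as ascending Bb1 to C2.
B to C spans two letter names (B-C): a second.
Bb1 to C2 is 2 semitones, matching the major second exactly, so the quality is major.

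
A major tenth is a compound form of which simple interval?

Subtracting seven from the interval number removes an octave: 10 − 7 = 3.
Quality carries through unchanged, so the simple form is a major third.

major third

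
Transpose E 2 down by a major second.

D 2

Counting two letter names down from E lands on D.
A major second spans 2 semitones, so from E2 the target pitch is D2.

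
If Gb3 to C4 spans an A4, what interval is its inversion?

d5

Inverted interval numbers add to nine, so a fourth pairs with a fifth (4 + 5 = 9).
The quality also flips — augmented becomes diminished — giving a diminished fifth.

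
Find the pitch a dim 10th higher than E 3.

G flat 4

The tenth's letter: E up three letter names plus an octave → G.
A diminished tenth is 14 semitones; 14 semitones up from E3 gives Gb4.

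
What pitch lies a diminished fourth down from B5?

F##5

Counting four letter names down from B lands on F.
A diminished fourth is 4 semitones; 4 semitones down from B5 gives F##5.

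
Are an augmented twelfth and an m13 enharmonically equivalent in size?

An augmented twelfth spans 20 semitones, and a minor thirteenth also spans 20 semitones — they're enharmonic.

Yes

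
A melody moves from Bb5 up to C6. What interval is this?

B to C spans two letter names (B-C) — that makes it a second of some quality.
Counting semitones, Bb5→C6 is 2, which is the major second.

major second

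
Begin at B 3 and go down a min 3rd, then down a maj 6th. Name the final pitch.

B 2

Down a minor third from B3: G#3 (3 semitones down).
Down a major sixth from G#3: B2 (9 semitones down).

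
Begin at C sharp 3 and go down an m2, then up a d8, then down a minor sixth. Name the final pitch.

C#3 down a minor second → B#2 (1 semitone).
A diminished octave up from B#2 is B3.
B3 down a minor sixth → D#3 (8 semitones).

D sharp 3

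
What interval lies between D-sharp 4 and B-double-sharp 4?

augmented 6th

D to B spans six letter names (D-E-F-G-A-B): a sixth.
The major sixth is 9 semitones; here we have 10, one semitone wider: augmented.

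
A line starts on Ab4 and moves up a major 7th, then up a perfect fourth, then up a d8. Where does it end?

Cb7

A major seventh up from Ab4 is G5.
A perfect fourth up from G5 is C6.
C6 up a diminished octave → Cb7 (11 semitones).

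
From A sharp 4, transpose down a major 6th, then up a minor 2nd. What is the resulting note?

A major sixth down from A#4 is C#4.
A minor second up from C#4 is D4.

D 4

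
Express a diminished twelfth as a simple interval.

Each octave removed subtracts seven from the number: 12 − 7 = 5.
So a diminished twelfth is an octave plus a diminished fifth. The quality is unchanged.

diminished fifth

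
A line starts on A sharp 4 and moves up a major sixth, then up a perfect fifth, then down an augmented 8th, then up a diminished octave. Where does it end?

A#4 up a major sixth → F##5 (9 semitones).
Up a perfect fifth from F##5: C##6 (7 semitones up).
Down an augmented octave from C##6: C#5 (13 semitones down).
C#5 up a diminished octave → C6 (11 semitones).

C 6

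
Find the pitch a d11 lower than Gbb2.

Db1

Four letters down from G (plus an octave) reaches D.
A diminished eleventh is 16 semitones; 16 semitones down from Gbb2 gives Db1.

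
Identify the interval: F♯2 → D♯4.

F to D spans six letter names (F-G-A-B-C-D), plus an octave — that makes it a thirteenth of some quality.
Counting semitones, F#2→D#4 is 21, which is the major thirteenth.
(Equivalently, a compound major sixth: a major sixth plus an octave.)

major thirteenth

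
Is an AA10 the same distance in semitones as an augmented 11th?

A doubly augmented tenth spans 18 semitones, and an augmented eleventh also spans 18 semitones — they're enharmonic.

Yes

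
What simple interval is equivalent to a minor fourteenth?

minor 7th

Take out an octave (7 from the number): 14 − 7 = 7.
That makes a minor fourteenth a compound minor seventh — an octave plus a minor seventh.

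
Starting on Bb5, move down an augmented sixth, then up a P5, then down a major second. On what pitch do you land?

Down an augmented sixth from Bb5: Dbb5 (10 semitones down).
Dbb5 up a perfect fifth → Abb5 (7 semitones).
Abb5 down a major second → Gbb5 (2 semitones).

Gbb5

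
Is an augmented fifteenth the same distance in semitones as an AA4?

25 semitones (augmented fifteenth) vs 7 semitones (doubly augmented fourth): not equal.

No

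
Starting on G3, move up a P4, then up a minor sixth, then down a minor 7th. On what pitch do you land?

G3 up a perfect fourth → C4 (5 semitones).
C4 up a minor sixth → Ab4 (8 semitones).
Down a minor seventh from Ab4: Bb3 (10 semitones down).

Bb3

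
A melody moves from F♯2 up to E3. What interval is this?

F to E spans seven letter names (F-G-A-B-C-D-E), so the interval is some kind of seventh.
A major seventh would be 11 semitones, but F#2 to E3 is 10 — one semitone narrower, making it a minor seventh.

minor seventh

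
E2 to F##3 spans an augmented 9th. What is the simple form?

augmented 2nd

Subtracting seven from the interval number removes an octave: 9 − 7 = 2.
So an augmented ninth is an octave plus an augmented second. The quality is unchanged.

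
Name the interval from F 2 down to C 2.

perfect fourth

Descending from F2 to C2 is the same interval as ascending C2 to F2.
C to F spans four letter names (C-D-E-F): a fourth.
The perfect fourth spans 5 semitones, and C2 to F2 is exactly 5 semitones — so this is a perfect fourth.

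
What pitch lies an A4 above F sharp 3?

The fourth takes the letter from F up to B.
Moving 6 semitones up from F#3 (the size of an augmented fourth) reaches B#3.

B sharp 3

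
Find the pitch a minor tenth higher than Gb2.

Bbb3

Counting three letter names plus an octave up from G lands on B.
A minor tenth is 15 semitones; 15 semitones up from Gb2 gives Bbb3.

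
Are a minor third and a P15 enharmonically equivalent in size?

3 semitones (minor third) vs 24 semitones (perfect fifteenth): not equal.

No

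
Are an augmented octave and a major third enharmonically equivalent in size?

13 semitones (augmented octave) vs 4 semitones (major third): not equal.

No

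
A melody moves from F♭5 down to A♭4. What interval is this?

Descending from Fb5 to Ab4 is the same interval as ascending Ab4 to Fb5.
A to F spans six letter names (A-B-C-D-E-F), so the interval is some kind of sixth.
At 8 semitones, Ab4→Fb5 falls one short of a major sixth: minor.

minor 6th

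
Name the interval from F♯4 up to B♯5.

augmented eleventh

F to B spans four letter names (F-G-A-B), plus an octave — that makes it an eleventh of some quality.
A perfect eleventh would be 17 semitones; F#4 to B#5 is 18, one semitone wider, so the interval is augmented.
(Equivalently, a compound augmented fourth: an augmented fourth plus an octave.)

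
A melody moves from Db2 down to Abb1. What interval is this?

Descending from Db2 to Abb1 is the same interval as ascending Abb1 to Db2.
A to D spans four letter names (A-B-C-D), so the interval is some kind of fourth.
A perfect fourth would be 5 semitones; Abb1 to Db2 is 6, one semitone wider, so the interval is augmented.

augmented 4th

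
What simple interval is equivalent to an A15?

A8

Each octave removed subtracts seven from the number: 15 − 7 = 8.
Quality carries through unchanged, so the simple form is an augmented octave.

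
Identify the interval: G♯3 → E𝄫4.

doubly diminished sixth

G to E spans six letter names (G-A-B-C-D-E), so the interval is some kind of sixth.
G#3 to Ebb4 spans 6 semitones — three semitones narrower than the major sixth (9) — giving a doubly diminished sixth.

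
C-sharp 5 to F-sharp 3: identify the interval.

perfect twelfth

Descending from C#5 to F#3 is the same interval as ascending F#3 to C#5.
F to C spans five letter names (F-G-A-B-C), plus an octave, so the interval is some kind of twelfth.
Counting semitones, F#3→C#5 is 19, which is the perfect twelfth.
(Equivalently, a compound perfect fifth: a perfect fifth plus an octave.)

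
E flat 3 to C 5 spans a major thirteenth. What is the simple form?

M6

Each octave removed subtracts seven from the number: 13 − 7 = 6.
That makes a major thirteenth a compound major sixth — an octave plus a major sixth.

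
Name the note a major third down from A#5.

Counting three letter names down from A lands on F.
A major third is 4 semitones; 4 semitones down from A#5 gives F#5.

F#5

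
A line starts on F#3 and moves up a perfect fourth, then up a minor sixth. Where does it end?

A perfect fourth up from F#3 is B3.
B3 up a minor sixth → G4 (8 semitones).

G4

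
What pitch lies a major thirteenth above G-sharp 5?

E-sharp 7

The thirteenth's letter: G up six letter names plus an octave → E.
A major thirteenth is 21 semitones; 21 semitones up from G#5 gives E#7.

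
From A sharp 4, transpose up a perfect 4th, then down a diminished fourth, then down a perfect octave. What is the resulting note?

Up a perfect fourth from A#4: D#5 (5 semitones up).
Down a diminished fourth from D#5: A##4 (4 semitones down).
Down a perfect octave from A##4: A##3 (12 semitones down).

A double-sharp 3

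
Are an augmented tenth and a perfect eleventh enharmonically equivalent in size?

Yes

An augmented tenth spans 17 semitones, and a perfect eleventh also spans 17 semitones — they're enharmonic.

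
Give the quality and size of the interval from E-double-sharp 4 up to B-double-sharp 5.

E to B spans five letter names (E-F-G-A-B), plus an octave: a twelfth.
E##4 to B##5 is 19 semitones, matching the perfect twelfth exactly, so the quality is perfect.
(Equivalently, a compound perfect fifth: a perfect fifth plus an octave.)

perfect twelfth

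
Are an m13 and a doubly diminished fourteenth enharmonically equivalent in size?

Both span 20 semitones: a minor thirteenth and a doubly diminished fourteenth are the same chromatic distance.

Yes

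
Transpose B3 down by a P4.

F#3

Four letter names down from B: F.
A perfect fourth spans 5 semitones, so from B3 the target pitch is F#3.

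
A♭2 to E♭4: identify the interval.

perfect twelfth

A to E spans five letter names (A-B-C-D-E), plus an octave, so the interval is some kind of twelfth.
Counting semitones, Ab2→Eb4 is 19, which is the perfect twelfth.
(Equivalently, a compound perfect fifth: a perfect fifth plus an octave.)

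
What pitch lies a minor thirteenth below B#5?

D##4

The thirteenth's letter: B down six letter names plus an octave → D.
A minor thirteenth spans 20 semitones, so from B#5 the target pitch is D##4.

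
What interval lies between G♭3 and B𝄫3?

G to B spans three letter names (G-A-B) — that makes it a third of some quality.
At 3 semitones, Gb3→Bbb3 falls one short of a major third: minor.

minor 3rd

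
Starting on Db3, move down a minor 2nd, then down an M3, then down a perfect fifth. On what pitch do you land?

Db2

Db3 down a minor second → C3 (1 semitone).
Down a major third from C3: Ab2 (4 semitones down).
Ab2 down a perfect fifth → Db2 (7 semitones).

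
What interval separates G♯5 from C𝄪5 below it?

Descending from G#5 to C##5 is the same interval as ascending C##5 to G#5.
C to G spans five letter names (C-D-E-F-G): a fifth.
The perfect fifth is 7 semitones; here we have 6, one semitone narrower: diminished.

diminished 5th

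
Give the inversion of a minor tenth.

major sixth

First reduce the compound minor tenth to its simple form, a minor third.
The rule of nine gives the new number: 9 − 3 = 6, so a third becomes a sixth.
And minor becomes major under inversion, so we get a major sixth.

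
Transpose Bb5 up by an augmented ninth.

Two letters up from B (plus an octave) reaches C.
An augmented ninth spans 15 semitones, so from Bb5 the target pitch is C#7.

C#7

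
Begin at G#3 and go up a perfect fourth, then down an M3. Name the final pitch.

Up a perfect fourth from G#3: C#4 (5 semitones up).
C#4 down a major third → A3 (4 semitones).

A3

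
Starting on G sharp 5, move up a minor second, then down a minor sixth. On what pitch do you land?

C sharp 5

A minor second up from G#5 is A5.
A minor sixth down from A5 is C#5.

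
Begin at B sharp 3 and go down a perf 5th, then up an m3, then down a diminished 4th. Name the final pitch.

A perfect fifth down from B#3 is E#3.
A minor third up from E#3 is G#3.
G#3 down a diminished fourth → D##3 (4 semitones).

D double-sharp 3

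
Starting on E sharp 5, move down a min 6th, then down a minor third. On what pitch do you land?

A minor sixth down from E#5 is G##4.
A minor third down from G##4 is E##4.

E double-sharp 4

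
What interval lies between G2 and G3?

perfect octave

G to G is the same letter name, plus an octave: an octave.
G2 to G3 is 12 semitones, matching the perfect octave exactly, so the quality is perfect.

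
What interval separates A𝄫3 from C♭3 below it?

minor sixth

Descending from Abb3 to Cb3 is the same interval as ascending Cb3 to Abb3.
C to A spans six letter names (C-D-E-F-G-A), so the interval is some kind of sixth.
At 8 semitones, Cb3→Abb3 falls one short of a major sixth: minor.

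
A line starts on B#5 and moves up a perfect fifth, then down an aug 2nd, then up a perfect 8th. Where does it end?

E7

A perfect fifth up from B#5 is F##6.
F##6 down an augmented second → E6 (3 semitones).
E6 up a perfect octave → E7 (12 semitones).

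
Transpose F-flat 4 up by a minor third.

The third takes the letter from F up to A.
A minor third is 3 semitones; 3 semitones up from Fb4 gives Abb4.

A-double-flat 4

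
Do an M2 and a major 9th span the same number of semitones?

A major second spans 2 semitones; a major ninth spans 14 semitones. They differ by 12.

No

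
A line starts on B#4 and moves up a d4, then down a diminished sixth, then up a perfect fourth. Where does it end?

C##5

Up a diminished fourth from B#4: E5 (4 semitones up).
E5 down a diminished sixth → G##4 (7 semitones).
A perfect fourth up from G##4 is C##5.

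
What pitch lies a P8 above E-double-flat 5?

An octave keeps the letter name E, an octave up from E.
Moving 12 semitones up from Ebb5 (the size of a perfect octave) reaches Ebb6.

E-double-flat 6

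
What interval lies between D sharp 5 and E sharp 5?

D to E spans two letter names (D-E) — that makes it a second of some quality.
D#5 to E#5 is 2 semitones, matching the major second exactly, so the quality is major.

major 2nd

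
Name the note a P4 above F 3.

The fourth takes the letter from F up to B.
A perfect fourth is 5 semitones; 5 semitones up from F3 gives Bb3.

B flat 3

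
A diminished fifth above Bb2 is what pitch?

Fb3

Five letter names up from B: F.
A diminished fifth spans 6 semitones, so from Bb2 the target pitch is Fb3.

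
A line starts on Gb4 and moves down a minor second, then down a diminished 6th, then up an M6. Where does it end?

F##4

A minor second down from Gb4 is F4.
A diminished sixth down from F4 is A#3.
Up a major sixth from A#3: F##4 (9 semitones up).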